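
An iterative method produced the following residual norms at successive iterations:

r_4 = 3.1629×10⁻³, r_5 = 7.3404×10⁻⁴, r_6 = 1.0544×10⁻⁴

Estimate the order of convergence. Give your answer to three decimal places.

1.328

p ≈ ln(r_6/r_5) / ln(r_5/r_4)
  = ln(1.0544×10⁻⁴/7.3404×10⁻⁴) / ln(7.3404×10⁻⁴/3.1629×10⁻³)
  = ln(0.143643) / ln(0.232078)
  = -1.940424 / -1.460682 ≈ 1.328437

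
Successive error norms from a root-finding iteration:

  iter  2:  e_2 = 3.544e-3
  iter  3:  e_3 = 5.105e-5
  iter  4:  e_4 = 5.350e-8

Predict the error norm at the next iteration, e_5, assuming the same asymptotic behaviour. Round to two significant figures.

8.1e-13

First estimate the order: p ≈ ln(e_4/e_3) / ln(e_3/e_2) = ln(5.350e-8/5.105e-5)/ln(5.105e-5/3.544e-3) = ln(0.00104799)/ln(0.0144046) ≈ 1.6181.
Then e_5 ≈ e_4·(e_4/e_3)^p = 5.350e-8·(0.00104799)^1.6181 = 5.350e-8·1.50883e-05 ≈ 8.072e-13.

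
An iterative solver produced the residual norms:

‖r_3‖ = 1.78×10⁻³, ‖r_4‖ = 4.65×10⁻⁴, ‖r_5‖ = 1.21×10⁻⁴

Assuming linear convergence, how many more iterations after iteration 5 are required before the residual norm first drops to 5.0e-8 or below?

Rate ρ ≈ ‖r_5‖/‖r_4‖ = 1.21×10⁻⁴/4.65×10⁻⁴ = 0.2602.
After j more steps, ‖r_{5+j}‖ ≈ 1.21×10⁻⁴·ρ^j; need ρ^j ≤ 5.0e-8/1.21×10⁻⁴ = 0.000413223.
j ≥ ln(0.000413223)/ln(0.2602) = -7.7915/-1.34630 = 5.787.
So 6 more iterations are needed.

6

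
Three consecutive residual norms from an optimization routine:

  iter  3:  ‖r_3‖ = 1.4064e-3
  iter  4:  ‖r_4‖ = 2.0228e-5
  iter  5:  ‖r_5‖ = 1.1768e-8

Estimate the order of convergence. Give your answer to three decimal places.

1.756

p ≈ ln(‖r_5‖/‖r_4‖) / ln(‖r_4‖/‖r_3‖)
  = ln(1.1768e-8/2.0228e-5) / ln(2.0228e-5/1.4064e-3)
  = ln(0.000581768) / ln(0.0143828)
  = -7.449439 / -4.241722 ≈ 1.756230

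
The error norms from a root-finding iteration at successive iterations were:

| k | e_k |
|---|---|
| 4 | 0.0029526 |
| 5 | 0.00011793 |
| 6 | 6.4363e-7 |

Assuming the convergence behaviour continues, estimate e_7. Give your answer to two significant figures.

1.4e-10

First estimate the order: p ≈ ln(e_6/e_5) / ln(e_5/e_4) = ln(6.4363e-7/0.00011793)/ln(0.00011793/0.0029526) = ln(0.00545773)/ln(0.0399411) ≈ 1.6181.
Then e_7 ≈ e_6·(e_6/e_5)^p = 6.4363e-7·(0.00545773)^1.6181 = 6.4363e-7·0.000217901 ≈ 1.402e-10.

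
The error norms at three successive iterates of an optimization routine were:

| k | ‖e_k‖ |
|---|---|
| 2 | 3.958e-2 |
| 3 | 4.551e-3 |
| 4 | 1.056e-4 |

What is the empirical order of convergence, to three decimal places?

p ≈ ln(‖e_4‖/‖e_3‖) / ln(‖e_3‖/‖e_2‖)
  = ln(1.056e-4/4.551e-3) / ln(4.551e-3/3.958e-2)
  = ln(0.0232037) / ln(0.114982)
  = -3.763444 / -2.162980 ≈ 1.739935

1.740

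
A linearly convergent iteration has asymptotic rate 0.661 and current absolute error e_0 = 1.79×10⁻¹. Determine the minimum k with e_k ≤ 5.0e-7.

31

After k steps, e_k ≈ 1.79×10⁻¹·0.661^k.
Need 0.661^k ≤ 5.0e-7/1.79×10⁻¹ = 2.7933e-06.
k ≥ ln(2.7933e-06)/ln(0.661) = -12.7883/-0.41400 = 30.890.
Smallest integer k = 31.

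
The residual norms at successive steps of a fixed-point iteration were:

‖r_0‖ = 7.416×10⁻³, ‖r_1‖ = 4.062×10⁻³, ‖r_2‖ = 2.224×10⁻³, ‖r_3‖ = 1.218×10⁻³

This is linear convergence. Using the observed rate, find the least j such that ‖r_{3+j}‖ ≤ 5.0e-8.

17

Rate ρ ≈ ‖r_3‖/‖r_2‖ = 1.218×10⁻³/2.224×10⁻³ = 0.5477.
After j more steps, ‖r_{3+j}‖ ≈ 1.218×10⁻³·ρ^j; need ρ^j ≤ 5.0e-8/1.218×10⁻³ = 4.10509e-05.
j ≥ ln(4.10509e-05)/ln(0.5477) = -10.1007/-0.60203 = 16.778.
So 17 more iterations are needed.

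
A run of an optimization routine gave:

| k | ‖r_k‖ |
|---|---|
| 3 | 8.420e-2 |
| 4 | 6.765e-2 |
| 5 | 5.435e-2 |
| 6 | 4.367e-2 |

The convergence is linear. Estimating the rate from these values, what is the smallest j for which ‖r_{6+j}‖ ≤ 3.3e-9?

75

Rate ρ ≈ ‖r_6‖/‖r_5‖ = 4.367e-2/5.435e-2 = 0.8035.
After j more steps, ‖r_{6+j}‖ ≈ 4.367e-2·ρ^j; need ρ^j ≤ 3.3e-9/4.367e-2 = 7.55668e-08.
j ≥ ln(7.55668e-08)/ln(0.8035) = -16.3982/-0.21878 = 74.953.
So 75 more iterations are needed.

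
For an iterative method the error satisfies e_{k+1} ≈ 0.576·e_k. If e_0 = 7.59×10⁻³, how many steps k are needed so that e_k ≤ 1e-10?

33

After k steps, e_k ≈ 7.59×10⁻³·0.576^k.
Need 0.576^k ≤ 1e-10/7.59×10⁻³ = 1.31752e-08.
k ≥ ln(1.31752e-08)/ln(0.576) = -18.1449/-0.55165 = 32.892.
Smallest integer k = 33.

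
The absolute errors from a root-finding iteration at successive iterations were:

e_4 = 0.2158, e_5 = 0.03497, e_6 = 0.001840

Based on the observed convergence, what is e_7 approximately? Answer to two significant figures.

1.6e-5

First estimate the order: p ≈ ln(e_6/e_5) / ln(e_5/e_4) = ln(0.001840/0.03497)/ln(0.03497/0.2158) = ln(0.0526165)/ln(0.162048) ≈ 1.6181.
Then e_7 ≈ e_6·(e_6/e_5)^p = 0.001840·(0.0526165)^1.6181 = 0.001840·0.00852408 ≈ 1.568e-05.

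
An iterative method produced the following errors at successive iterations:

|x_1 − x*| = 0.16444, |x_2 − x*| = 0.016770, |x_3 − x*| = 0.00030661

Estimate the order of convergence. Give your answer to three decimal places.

p ≈ ln(|x_3 − x*|/|x_2 − x*|) / ln(|x_2 − x*|/|x_1 − x*|)
  = ln(0.00030661/0.016770) / ln(0.016770/0.16444)
  = ln(0.0182832) / ln(0.101982)
  = -4.001773 / -2.282959 ≈ 1.752889

1.753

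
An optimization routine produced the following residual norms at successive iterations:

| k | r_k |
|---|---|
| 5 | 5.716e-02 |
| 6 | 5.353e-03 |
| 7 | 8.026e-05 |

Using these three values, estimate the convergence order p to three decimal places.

1.774

p ≈ ln(r_7/r_6) / ln(r_6/r_5)
  = ln(8.026e-05/5.353e-03) / ln(5.353e-03/5.716e-02)
  = ln(0.0149935) / ln(0.0936494)
  = -4.200139 / -2.368197 ≈ 1.773560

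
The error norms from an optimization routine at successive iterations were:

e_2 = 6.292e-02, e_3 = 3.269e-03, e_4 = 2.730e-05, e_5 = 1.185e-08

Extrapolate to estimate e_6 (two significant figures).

First estimate the order: p ≈ ln(e_5/e_4) / ln(e_4/e_3) = ln(1.185e-08/2.730e-05)/ln(2.730e-05/3.269e-03) = ln(0.000434066)/ln(0.00835118) ≈ 1.6179.
Then e_6 ≈ e_5·(e_5/e_4)^p = 1.185e-08·(0.000434066)^1.6179 = 1.185e-08·3.62996e-06 ≈ 4.302e-14.

4.3e-14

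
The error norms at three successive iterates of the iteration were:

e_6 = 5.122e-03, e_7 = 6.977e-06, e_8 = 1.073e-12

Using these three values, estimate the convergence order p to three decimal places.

p ≈ ln(e_8/e_7) / ln(e_7/e_6)
  = ln(1.073e-12/6.977e-06) / ln(6.977e-06/5.122e-03)
  = ln(1.53791e-07) / ln(0.00136216)
  = -15.687671 / -6.598684 ≈ 2.377394

2.377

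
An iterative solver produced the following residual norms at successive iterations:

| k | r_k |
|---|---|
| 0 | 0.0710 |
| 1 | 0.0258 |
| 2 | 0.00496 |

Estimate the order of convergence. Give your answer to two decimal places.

p ≈ ln(r_2/r_1) / ln(r_1/r_0)
  = ln(0.00496/0.0258) / ln(0.0258/0.0710)
  = ln(0.192248) / ln(0.36338)
  = -1.64897 / -1.01231 ≈ 1.62892

1.63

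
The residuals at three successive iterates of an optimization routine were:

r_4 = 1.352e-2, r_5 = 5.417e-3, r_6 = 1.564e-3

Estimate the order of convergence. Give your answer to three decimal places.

p ≈ ln(r_6/r_5) / ln(r_5/r_4)
  = ln(1.564e-3/5.417e-3) / ln(5.417e-3/1.352e-2)
  = ln(0.288721) / ln(0.400666)
  = -1.242294 / -0.914627 ≈ 1.358252

1.358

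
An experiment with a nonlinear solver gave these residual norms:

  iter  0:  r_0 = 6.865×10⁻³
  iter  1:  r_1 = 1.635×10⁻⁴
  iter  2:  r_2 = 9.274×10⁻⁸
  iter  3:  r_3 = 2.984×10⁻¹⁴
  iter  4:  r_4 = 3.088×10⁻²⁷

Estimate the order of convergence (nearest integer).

Consecutive ratios: r_4/r_3 = 3.088×10⁻²⁷/2.984×10⁻¹⁴ = 1.03485e-13, r_3/r_2 = 2.984×10⁻¹⁴/9.274×10⁻⁸ = 3.2176e-07.
p ≈ ln(1.03485e-13)/ln(3.2176e-07) = -29.8993/-14.9495 ≈ 2.00.
So the convergence is quadratic (order 2).

2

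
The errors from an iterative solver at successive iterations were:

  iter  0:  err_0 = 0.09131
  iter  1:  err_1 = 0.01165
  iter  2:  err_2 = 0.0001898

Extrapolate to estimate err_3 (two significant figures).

First estimate the order: p ≈ ln(err_2/err_1) / ln(err_1/err_0) = ln(0.0001898/0.01165)/ln(0.01165/0.09131) = ln(0.0162918)/ln(0.127587) ≈ 1.9996.
Then err_3 ≈ err_2·(err_2/err_1)^p = 0.0001898·(0.0162918)^1.9996 = 0.0001898·0.00026586 ≈ 5.046e-08.

5.0e-8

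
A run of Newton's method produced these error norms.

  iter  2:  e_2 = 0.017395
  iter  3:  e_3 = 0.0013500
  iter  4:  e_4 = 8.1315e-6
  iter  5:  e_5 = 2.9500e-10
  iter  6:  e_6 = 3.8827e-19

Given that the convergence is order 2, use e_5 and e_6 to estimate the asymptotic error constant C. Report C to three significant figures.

C ≈ e_6 / e_5^2
  = 3.8827e-19 / (2.9500e-10)^2
  = 3.8827e-19 / 8.7025e-20 ≈ 4.4616

4.46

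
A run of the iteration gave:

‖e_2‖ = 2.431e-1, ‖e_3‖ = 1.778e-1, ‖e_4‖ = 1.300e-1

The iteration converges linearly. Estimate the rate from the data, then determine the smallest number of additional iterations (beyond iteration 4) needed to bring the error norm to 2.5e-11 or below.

Rate ρ ≈ ‖e_4‖/‖e_3‖ = 1.300e-1/1.778e-1 = 0.7312.
After j more steps, ‖e_{4+j}‖ ≈ 1.300e-1·ρ^j; need ρ^j ≤ 2.5e-11/1.300e-1 = 1.92308e-10.
j ≥ ln(1.92308e-10)/ln(0.7312) = -22.3719/-0.31307 = 71.460.
So 72 more iterations are needed.

72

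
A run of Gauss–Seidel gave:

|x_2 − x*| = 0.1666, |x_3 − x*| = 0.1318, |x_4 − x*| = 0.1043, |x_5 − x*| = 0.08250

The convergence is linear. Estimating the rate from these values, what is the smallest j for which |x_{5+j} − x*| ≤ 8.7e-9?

Rate ρ ≈ |x_5 − x*|/|x_4 − x*| = 0.08250/0.1043 = 0.7910.
After j more steps, |x_{5+j} − x*| ≈ 0.08250·ρ^j; need ρ^j ≤ 8.7e-9/0.08250 = 1.05455e-07.
j ≥ ln(1.05455e-07)/ln(0.7910) = -16.0650/-0.23446 = 68.519.
So 69 more iterations are needed.

69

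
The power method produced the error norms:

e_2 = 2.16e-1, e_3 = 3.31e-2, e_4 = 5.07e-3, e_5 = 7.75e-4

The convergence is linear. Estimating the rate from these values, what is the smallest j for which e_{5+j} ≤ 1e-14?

Rate ρ ≈ e_5/e_4 = 7.75e-4/5.07e-3 = 0.1529.
After j more steps, e_{5+j} ≈ 7.75e-4·ρ^j; need ρ^j ≤ 1e-14/7.75e-4 = 1.29032e-11.
j ≥ ln(1.29032e-11)/ln(0.1529) = -25.0735/-1.87797 = 13.351.
So 14 more iterations are needed.

14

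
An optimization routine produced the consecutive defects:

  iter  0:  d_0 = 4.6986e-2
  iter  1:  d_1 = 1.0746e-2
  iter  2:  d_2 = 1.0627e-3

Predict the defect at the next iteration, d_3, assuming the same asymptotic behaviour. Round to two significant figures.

First estimate the order: p ≈ ln(d_2/d_1) / ln(d_1/d_0) = ln(1.0627e-3/1.0746e-2)/ln(1.0746e-2/4.6986e-2) = ln(0.0988926)/ln(0.228706) ≈ 1.5683.
Then d_3 ≈ d_2·(d_2/d_1)^p = 1.0627e-3·(0.0988926)^1.5683 = 1.0627e-3·0.0265531 ≈ 2.822e-05.

2.8e-5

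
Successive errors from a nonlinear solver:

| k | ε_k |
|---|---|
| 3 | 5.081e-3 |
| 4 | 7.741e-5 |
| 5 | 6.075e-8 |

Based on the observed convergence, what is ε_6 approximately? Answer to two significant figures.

3.0e-13

First estimate the order: p ≈ ln(ε_5/ε_4) / ln(ε_4/ε_3) = ln(6.075e-8/7.741e-5)/ln(7.741e-5/5.081e-3) = ln(0.000784782)/ln(0.0152352) ≈ 1.7089.
Then ε_6 ≈ ε_5·(ε_5/ε_4)^p = 6.075e-8·(0.000784782)^1.7089 = 6.075e-8·4.9367e-06 ≈ 2.999e-13.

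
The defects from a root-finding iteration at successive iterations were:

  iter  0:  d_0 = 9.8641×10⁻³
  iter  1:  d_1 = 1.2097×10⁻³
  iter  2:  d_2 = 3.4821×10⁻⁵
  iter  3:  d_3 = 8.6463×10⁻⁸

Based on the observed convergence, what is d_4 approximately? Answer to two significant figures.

First estimate the order: p ≈ ln(d_3/d_2) / ln(d_2/d_1) = ln(8.6463×10⁻⁸/3.4821×10⁻⁵)/ln(3.4821×10⁻⁵/1.2097×10⁻³) = ln(0.00248307)/ln(0.0287848) ≈ 1.6906.
Then d_4 ≈ d_3·(d_3/d_2)^p = 8.6463×10⁻⁸·(0.00248307)^1.6906 = 8.6463×10⁻⁸·3.94429e-05 ≈ 3.41e-12.

3.4e-12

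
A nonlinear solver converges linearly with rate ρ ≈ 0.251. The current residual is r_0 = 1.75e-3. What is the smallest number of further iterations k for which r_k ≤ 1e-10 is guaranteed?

After k steps, r_k ≈ 1.75e-3·0.251^k.
Need 0.251^k ≤ 1e-10/1.75e-3 = 5.71429e-08.
k ≥ ln(5.71429e-08)/ln(0.251) = -16.6777/-1.38230 = 12.065.
Smallest integer k = 13.

13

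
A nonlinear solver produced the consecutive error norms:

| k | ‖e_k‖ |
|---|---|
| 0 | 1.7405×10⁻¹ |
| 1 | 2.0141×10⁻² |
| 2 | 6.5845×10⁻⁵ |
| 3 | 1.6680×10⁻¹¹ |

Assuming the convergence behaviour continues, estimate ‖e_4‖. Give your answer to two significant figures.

First estimate the order: p ≈ ln(‖e_3‖/‖e_2‖) / ln(‖e_2‖/‖e_1‖) = ln(1.6680×10⁻¹¹/6.5845×10⁻⁵)/ln(6.5845×10⁻⁵/2.0141×10⁻²) = ln(2.53322e-07)/ln(0.0032692) ≈ 2.6539.
Then ‖e_4‖ ≈ ‖e_3‖·(‖e_3‖/‖e_2‖)^p = 1.6680×10⁻¹¹·(2.53322e-07)^2.6539 = 1.6680×10⁻¹¹·3.11894e-18 ≈ 5.202e-29.

5.2e-29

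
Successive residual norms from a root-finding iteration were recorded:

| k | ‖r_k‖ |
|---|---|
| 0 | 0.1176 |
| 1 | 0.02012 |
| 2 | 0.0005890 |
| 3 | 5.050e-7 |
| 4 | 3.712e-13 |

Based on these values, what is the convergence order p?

Consecutive ratios: ‖r_4‖/‖r_3‖ = 3.712e-13/5.050e-7 = 7.3505e-07, ‖r_3‖/‖r_2‖ = 5.050e-7/0.0005890 = 0.000857385.
p ≈ ln(7.3505e-07)/ln(0.000857385) = -14.1233/-7.0616 ≈ 2.00.
So the convergence is quadratic (order 2).

2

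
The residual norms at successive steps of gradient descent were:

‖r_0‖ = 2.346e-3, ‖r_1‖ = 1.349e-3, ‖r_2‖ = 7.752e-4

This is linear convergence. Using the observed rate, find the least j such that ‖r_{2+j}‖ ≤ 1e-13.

42

Rate ρ ≈ ‖r_2‖/‖r_1‖ = 7.752e-4/1.349e-3 = 0.5746.
After j more steps, ‖r_{2+j}‖ ≈ 7.752e-4·ρ^j; need ρ^j ≤ 1e-13/7.752e-4 = 1.28999e-10.
j ≥ ln(1.28999e-10)/ln(0.5746) = -22.7712/-0.55408 = 41.097.
So 42 more iterations are needed.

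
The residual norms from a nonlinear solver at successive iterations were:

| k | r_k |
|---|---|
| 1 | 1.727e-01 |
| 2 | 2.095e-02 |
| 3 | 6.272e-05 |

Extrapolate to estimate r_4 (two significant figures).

First estimate the order: p ≈ ln(r_3/r_2) / ln(r_2/r_1) = ln(6.272e-05/2.095e-02)/ln(2.095e-02/1.727e-01) = ln(0.00299379)/ln(0.121309) ≈ 2.7549.
Then r_4 ≈ r_3·(r_3/r_2)^p = 6.272e-05·(0.00299379)^2.7549 = 6.272e-05·1.11492e-07 ≈ 6.993e-12.

7.0e-12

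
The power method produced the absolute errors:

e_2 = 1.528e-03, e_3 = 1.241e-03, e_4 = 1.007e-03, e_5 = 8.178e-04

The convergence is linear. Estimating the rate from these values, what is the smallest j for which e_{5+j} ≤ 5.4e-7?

Rate ρ ≈ e_5/e_4 = 8.178e-04/1.007e-03 = 0.8121.
After j more steps, e_{5+j} ≈ 8.178e-04·ρ^j; need ρ^j ≤ 5.4e-7/8.178e-04 = 0.000660308.
j ≥ ln(0.000660308)/ln(0.8121) = -7.3228/-0.20813 = 35.184.
So 36 more iterations are needed.

36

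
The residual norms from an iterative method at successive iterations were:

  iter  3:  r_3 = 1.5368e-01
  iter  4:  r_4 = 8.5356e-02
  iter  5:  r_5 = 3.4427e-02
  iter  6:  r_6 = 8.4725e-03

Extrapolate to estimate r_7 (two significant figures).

9.7e-4

First estimate the order: p ≈ ln(r_6/r_5) / ln(r_5/r_4) = ln(8.4725e-03/3.4427e-02)/ln(3.4427e-02/8.5356e-02) = ln(0.2461)/ln(0.403334) ≈ 1.5441.
Then r_7 ≈ r_6·(r_6/r_5)^p = 8.4725e-03·(0.2461)^1.5441 = 8.4725e-03·0.114767 ≈ 0.0009724.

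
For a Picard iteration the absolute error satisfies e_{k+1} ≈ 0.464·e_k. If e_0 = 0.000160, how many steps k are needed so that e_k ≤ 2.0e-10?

18

After k steps, e_k ≈ 0.000160·0.464^k.
Need 0.464^k ≤ 2.0e-10/0.000160 = 1.25e-06.
k ≥ ln(1.25e-06)/ln(0.464) = -13.5924/-0.76787 = 17.701.
Smallest integer k = 18.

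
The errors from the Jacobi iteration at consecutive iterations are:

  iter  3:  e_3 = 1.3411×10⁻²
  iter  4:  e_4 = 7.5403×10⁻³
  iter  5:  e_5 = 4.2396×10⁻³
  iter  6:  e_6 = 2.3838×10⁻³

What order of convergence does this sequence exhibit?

Consecutive ratios: e_6/e_5 = 2.3838×10⁻³/4.2396×10⁻³ = 0.56227, e_5/e_4 = 4.2396×10⁻³/7.5403×10⁻³ = 0.562259.
p ≈ ln(0.56227)/ln(0.562259) = -0.5758/-0.5758 ≈ 1.00.
So the convergence is linear (order 1).

1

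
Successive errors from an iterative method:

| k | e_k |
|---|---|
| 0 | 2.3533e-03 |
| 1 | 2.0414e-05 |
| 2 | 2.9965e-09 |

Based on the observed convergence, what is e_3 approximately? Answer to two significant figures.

First estimate the order: p ≈ ln(e_2/e_1) / ln(e_1/e_0) = ln(2.9965e-09/2.0414e-05)/ln(2.0414e-05/2.3533e-03) = ln(0.000146787)/ln(0.00867463) ≈ 1.8593.
Then e_3 ≈ e_2·(e_2/e_1)^p = 2.9965e-09·(0.000146787)^1.8593 = 2.9965e-09·7.45972e-08 ≈ 2.235e-16.

2.2e-16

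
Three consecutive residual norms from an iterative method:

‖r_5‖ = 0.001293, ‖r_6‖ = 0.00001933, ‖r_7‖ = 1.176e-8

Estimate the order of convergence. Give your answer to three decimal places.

1.762

p ≈ ln(‖r_7‖/‖r_6‖) / ln(‖r_6‖/‖r_5‖)
  = ln(1.176e-8/0.00001933) / ln(0.00001933/0.001293)
  = ln(0.000608381) / ln(0.0149497)
  = -7.404709 / -4.203064 ≈ 1.761741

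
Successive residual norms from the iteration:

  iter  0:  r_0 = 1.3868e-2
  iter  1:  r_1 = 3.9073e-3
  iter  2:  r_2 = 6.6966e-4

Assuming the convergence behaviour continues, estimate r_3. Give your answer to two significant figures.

5.7e-5

First estimate the order: p ≈ ln(r_2/r_1) / ln(r_1/r_0) = ln(6.6966e-4/3.9073e-3)/ln(3.9073e-3/1.3868e-2) = ln(0.171387)/ln(0.281749) ≈ 1.3924.
Then r_3 ≈ r_2·(r_2/r_1)^p = 6.6966e-4·(0.171387)^1.3924 = 6.6966e-4·0.0857809 ≈ 5.744e-05.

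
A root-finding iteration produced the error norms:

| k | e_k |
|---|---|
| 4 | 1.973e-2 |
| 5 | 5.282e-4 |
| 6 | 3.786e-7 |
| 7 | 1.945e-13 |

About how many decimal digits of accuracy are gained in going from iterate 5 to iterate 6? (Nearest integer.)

3

Digits gained ≈ log₁₀(e_5/e_6) = log₁₀(5.282e-4/3.786e-7) = log₁₀(1395.14) ≈ 3.145.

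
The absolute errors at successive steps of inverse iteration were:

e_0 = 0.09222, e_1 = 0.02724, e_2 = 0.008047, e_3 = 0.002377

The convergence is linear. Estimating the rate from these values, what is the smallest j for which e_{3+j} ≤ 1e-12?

Rate ρ ≈ e_3/e_2 = 0.002377/0.008047 = 0.2954.
After j more steps, e_{3+j} ≈ 0.002377·ρ^j; need ρ^j ≤ 1e-12/0.002377 = 4.20698e-10.
j ≥ ln(4.20698e-10)/ln(0.2954) = -21.5891/-1.21942 = 17.704.
So 18 more iterations are needed.

18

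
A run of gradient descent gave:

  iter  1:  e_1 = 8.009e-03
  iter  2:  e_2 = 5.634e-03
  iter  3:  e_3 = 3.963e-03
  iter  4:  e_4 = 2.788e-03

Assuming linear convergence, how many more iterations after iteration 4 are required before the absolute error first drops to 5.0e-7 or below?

25

Rate ρ ≈ e_4/e_3 = 2.788e-03/3.963e-03 = 0.7035.
After j more steps, e_{4+j} ≈ 2.788e-03·ρ^j; need ρ^j ≤ 5.0e-7/2.788e-03 = 0.00017934.
j ≥ ln(0.00017934)/ln(0.7035) = -8.6262/-0.35169 = 24.528.
So 25 more iterations are needed.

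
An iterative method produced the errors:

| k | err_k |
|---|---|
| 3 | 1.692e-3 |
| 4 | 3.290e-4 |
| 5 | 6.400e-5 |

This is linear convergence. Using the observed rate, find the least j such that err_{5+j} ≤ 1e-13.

13

Rate ρ ≈ err_5/err_4 = 6.400e-5/3.290e-4 = 0.1945.
After j more steps, err_{5+j} ≈ 6.400e-5·ρ^j; need ρ^j ≤ 1e-13/6.400e-5 = 1.5625e-09.
j ≥ ln(1.5625e-09)/ln(0.1945) = -20.2770/-1.63732 = 12.384.
So 13 more iterations are needed.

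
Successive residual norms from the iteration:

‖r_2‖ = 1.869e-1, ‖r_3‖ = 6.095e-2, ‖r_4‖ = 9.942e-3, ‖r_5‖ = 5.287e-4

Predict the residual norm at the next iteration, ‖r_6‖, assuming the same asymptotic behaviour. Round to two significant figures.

First estimate the order: p ≈ ln(‖r_5‖/‖r_4‖) / ln(‖r_4‖/‖r_3‖) = ln(5.287e-4/9.942e-3)/ln(9.942e-3/6.095e-2) = ln(0.0531784)/ln(0.163117) ≈ 1.6181.
Then ‖r_6‖ ≈ ‖r_5‖·(‖r_5‖/‖r_4‖)^p = 5.287e-4·(0.0531784)^1.6181 = 5.287e-4·0.00867186 ≈ 4.585e-06.

4.6e-6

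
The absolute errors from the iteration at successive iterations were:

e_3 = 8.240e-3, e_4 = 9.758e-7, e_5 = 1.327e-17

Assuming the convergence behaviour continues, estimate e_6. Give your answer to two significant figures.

First estimate the order: p ≈ ln(e_5/e_4) / ln(e_4/e_3) = ln(1.327e-17/9.758e-7)/ln(9.758e-7/8.240e-3) = ln(1.35991e-11)/ln(0.000118422) ≈ 2.7674.
Then e_6 ≈ e_5·(e_5/e_4)^p = 1.327e-17·(1.35991e-11)^2.7674 = 1.327e-17·8.47376e-31 ≈ 1.124e-47.

1.1e-47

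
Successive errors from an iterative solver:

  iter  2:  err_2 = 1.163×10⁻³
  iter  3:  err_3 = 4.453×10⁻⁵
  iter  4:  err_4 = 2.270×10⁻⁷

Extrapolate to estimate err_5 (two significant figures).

4.4e-11

First estimate the order: p ≈ ln(err_4/err_3) / ln(err_3/err_2) = ln(2.270×10⁻⁷/4.453×10⁻⁵)/ln(4.453×10⁻⁵/1.163×10⁻³) = ln(0.00509769)/ln(0.0382889) ≈ 1.6180.
Then err_5 ≈ err_4·(err_4/err_3)^p = 2.270×10⁻⁷·(0.00509769)^1.6180 = 2.270×10⁻⁷·0.000195223 ≈ 4.432e-11.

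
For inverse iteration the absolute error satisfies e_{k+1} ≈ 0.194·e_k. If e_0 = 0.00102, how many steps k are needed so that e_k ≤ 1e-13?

After k steps, e_k ≈ 0.00102·0.194^k.
Need 0.194^k ≤ 1e-13/0.00102 = 9.80392e-11.
k ≥ ln(9.80392e-11)/ln(0.194) = -23.0457/-1.63990 = 14.053.
Smallest integer k = 15.

15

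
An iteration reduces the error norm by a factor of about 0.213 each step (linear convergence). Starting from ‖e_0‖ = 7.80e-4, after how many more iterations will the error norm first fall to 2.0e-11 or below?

12

After k steps, ‖e_k‖ ≈ 7.80e-4·0.213^k.
Need 0.213^k ≤ 2.0e-11/7.80e-4 = 2.5641e-08.
k ≥ ln(2.5641e-08)/ln(0.213) = -17.4791/-1.54646 = 11.303.
Smallest integer k = 12.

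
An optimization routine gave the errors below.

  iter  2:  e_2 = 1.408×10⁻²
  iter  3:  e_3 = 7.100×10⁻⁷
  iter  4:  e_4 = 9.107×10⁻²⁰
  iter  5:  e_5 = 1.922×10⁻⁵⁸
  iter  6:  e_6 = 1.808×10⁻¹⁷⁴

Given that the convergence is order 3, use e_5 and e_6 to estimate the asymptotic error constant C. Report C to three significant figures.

0.255

C ≈ e_6 / e_5^3
  = 1.808×10⁻¹⁷⁴ / (1.922×10⁻⁵⁸)^3
  = 1.808×10⁻¹⁷⁴ / 7.10003e-174 ≈ 0.25465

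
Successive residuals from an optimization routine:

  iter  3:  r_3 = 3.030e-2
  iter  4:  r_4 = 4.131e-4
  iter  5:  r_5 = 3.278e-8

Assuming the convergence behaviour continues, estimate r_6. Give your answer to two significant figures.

First estimate the order: p ≈ ln(r_5/r_4) / ln(r_4/r_3) = ln(3.278e-8/4.131e-4)/ln(4.131e-4/3.030e-2) = ln(7.93512e-05)/ln(0.0136337) ≈ 2.1982.
Then r_6 ≈ r_5·(r_5/r_4)^p = 3.278e-8·(7.93512e-05)^2.1982 = 3.278e-8·9.69167e-10 ≈ 3.177e-17.

3.2e-17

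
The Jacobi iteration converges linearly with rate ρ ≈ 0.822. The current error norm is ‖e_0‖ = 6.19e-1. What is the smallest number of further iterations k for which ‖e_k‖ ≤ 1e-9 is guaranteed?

After k steps, ‖e_k‖ ≈ 6.19e-1·0.822^k.
Need 0.822^k ≤ 1e-9/6.19e-1 = 1.61551e-09.
k ≥ ln(1.61551e-09)/ln(0.822) = -20.2436/-0.19601 = 103.278.
Smallest integer k = 104.

104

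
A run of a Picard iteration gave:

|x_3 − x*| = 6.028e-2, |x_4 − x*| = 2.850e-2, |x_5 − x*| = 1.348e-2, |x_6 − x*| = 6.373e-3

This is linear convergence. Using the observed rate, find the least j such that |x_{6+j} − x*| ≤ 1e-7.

15

Rate ρ ≈ |x_6 − x*|/|x_5 − x*| = 6.373e-3/1.348e-2 = 0.4728.
After j more steps, |x_{6+j} − x*| ≈ 6.373e-3·ρ^j; need ρ^j ≤ 1e-7/6.373e-3 = 1.56912e-05.
j ≥ ln(1.56912e-05)/ln(0.4728) = -11.0624/-0.74908 = 14.768.
So 15 more iterations are needed.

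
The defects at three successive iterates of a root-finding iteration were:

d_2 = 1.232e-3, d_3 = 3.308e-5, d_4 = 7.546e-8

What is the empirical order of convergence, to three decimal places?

1.682

p ≈ ln(d_4/d_3) / ln(d_3/d_2)
  = ln(7.546e-8/3.308e-5) / ln(3.308e-5/1.232e-3)
  = ln(0.00228114) / ln(0.0268506)
  = -6.083080 / -3.617467 ≈ 1.681585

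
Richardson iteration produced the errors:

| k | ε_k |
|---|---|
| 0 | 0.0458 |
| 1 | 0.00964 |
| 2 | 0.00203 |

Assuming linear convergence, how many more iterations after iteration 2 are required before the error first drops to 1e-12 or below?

14

Rate ρ ≈ ε_2/ε_1 = 0.00203/0.00964 = 0.2106.
After j more steps, ε_{2+j} ≈ 0.00203·ρ^j; need ρ^j ≤ 1e-12/0.00203 = 4.92611e-10.
j ≥ ln(4.92611e-10)/ln(0.2106) = -21.4313/-1.55779 = 13.758.
So 14 more iterations are needed.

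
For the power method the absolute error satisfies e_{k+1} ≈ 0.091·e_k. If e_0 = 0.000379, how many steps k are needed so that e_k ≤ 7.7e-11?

After k steps, e_k ≈ 0.000379·0.091^k.
Need 0.091^k ≤ 7.7e-11/0.000379 = 2.03166e-07.
k ≥ ln(2.03166e-07)/ln(0.091) = -15.4092/-2.39690 = 6.429.
Smallest integer k = 7.

7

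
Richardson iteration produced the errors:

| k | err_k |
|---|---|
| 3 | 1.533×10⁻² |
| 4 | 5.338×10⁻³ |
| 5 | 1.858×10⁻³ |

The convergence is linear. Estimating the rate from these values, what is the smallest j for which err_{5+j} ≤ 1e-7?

Rate ρ ≈ err_5/err_4 = 1.858×10⁻³/5.338×10⁻³ = 0.3481.
After j more steps, err_{5+j} ≈ 1.858×10⁻³·ρ^j; need ρ^j ≤ 1e-7/1.858×10⁻³ = 5.38213e-05.
j ≥ ln(5.38213e-05)/ln(0.3481) = -9.8298/-1.05527 = 9.315.
So 10 more iterations are needed.

10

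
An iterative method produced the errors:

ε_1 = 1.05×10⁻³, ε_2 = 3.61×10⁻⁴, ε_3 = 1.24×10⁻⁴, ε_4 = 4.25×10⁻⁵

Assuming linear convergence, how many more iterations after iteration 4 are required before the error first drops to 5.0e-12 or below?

15

Rate ρ ≈ ε_4/ε_3 = 4.25×10⁻⁵/1.24×10⁻⁴ = 0.3427.
After j more steps, ε_{4+j} ≈ 4.25×10⁻⁵·ρ^j; need ρ^j ≤ 5.0e-12/4.25×10⁻⁵ = 1.17647e-07.
j ≥ ln(1.17647e-07)/ln(0.3427) = -15.9556/-1.07090 = 14.899.
So 15 more iterations are needed.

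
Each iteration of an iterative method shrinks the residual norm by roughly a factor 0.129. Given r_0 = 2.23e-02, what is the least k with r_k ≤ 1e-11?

After k steps, r_k ≈ 2.23e-02·0.129^k.
Need 0.129^k ≤ 1e-11/2.23e-02 = 4.4843e-10.
k ≥ ln(4.4843e-10)/ln(0.129) = -21.5253/-2.04794 = 10.511.
Smallest integer k = 11.

11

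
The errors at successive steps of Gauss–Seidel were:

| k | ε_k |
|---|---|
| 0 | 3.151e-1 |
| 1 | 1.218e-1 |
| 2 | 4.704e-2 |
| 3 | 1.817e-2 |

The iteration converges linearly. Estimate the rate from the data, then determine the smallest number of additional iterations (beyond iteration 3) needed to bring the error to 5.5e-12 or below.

Rate ρ ≈ ε_3/ε_2 = 1.817e-2/4.704e-2 = 0.3863.
After j more steps, ε_{3+j} ≈ 1.817e-2·ρ^j; need ρ^j ≤ 5.5e-12/1.817e-2 = 3.02697e-10.
j ≥ ln(3.02697e-10)/ln(0.3863) = -21.9183/-0.95114 = 23.044.
So 24 more iterations are needed.

24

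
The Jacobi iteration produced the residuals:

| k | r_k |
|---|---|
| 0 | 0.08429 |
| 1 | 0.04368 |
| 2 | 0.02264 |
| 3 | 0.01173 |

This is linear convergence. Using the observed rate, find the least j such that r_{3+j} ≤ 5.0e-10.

26

Rate ρ ≈ r_3/r_2 = 0.01173/0.02264 = 0.5181.
After j more steps, r_{3+j} ≈ 0.01173·ρ^j; need ρ^j ≤ 5.0e-10/0.01173 = 4.26257e-08.
j ≥ ln(4.26257e-08)/ln(0.5181) = -16.9708/-0.65759 = 25.808.
So 26 more iterations are needed.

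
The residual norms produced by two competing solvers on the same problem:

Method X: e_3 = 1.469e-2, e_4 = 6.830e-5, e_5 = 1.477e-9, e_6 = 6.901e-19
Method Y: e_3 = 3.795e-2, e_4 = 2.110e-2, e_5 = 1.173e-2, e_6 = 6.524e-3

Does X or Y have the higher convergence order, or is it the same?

Method X: p ≈ ln(6.901e-19/1.477e-9)/ln(1.477e-9/6.830e-5) ≈ 2.00.
Method Y: p ≈ ln(6.524e-3/1.173e-2)/ln(1.173e-2/2.110e-2) ≈ 1.00.
Method X has the higher order (≈2.0 vs ≈1.0).

X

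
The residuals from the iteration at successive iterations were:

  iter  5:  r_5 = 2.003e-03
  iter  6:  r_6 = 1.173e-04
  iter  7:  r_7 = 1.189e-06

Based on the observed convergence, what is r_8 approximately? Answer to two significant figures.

First estimate the order: p ≈ ln(r_7/r_6) / ln(r_6/r_5) = ln(1.189e-06/1.173e-04)/ln(1.173e-04/2.003e-03) = ln(0.0101364)/ln(0.0585622) ≈ 1.6181.
Then r_8 ≈ r_7·(r_7/r_6)^p = 1.189e-06·(0.0101364)^1.6181 = 1.189e-06·0.000593363 ≈ 7.055e-10.

7.1e-10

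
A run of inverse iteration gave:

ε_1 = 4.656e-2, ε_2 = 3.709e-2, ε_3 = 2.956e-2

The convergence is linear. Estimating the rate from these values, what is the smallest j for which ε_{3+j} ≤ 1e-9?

76

Rate ρ ≈ ε_3/ε_2 = 2.956e-2/3.709e-2 = 0.7970.
After j more steps, ε_{3+j} ≈ 2.956e-2·ρ^j; need ρ^j ≤ 1e-9/2.956e-2 = 3.38295e-08.
j ≥ ln(3.38295e-08)/ln(0.7970) = -17.2019/-0.22690 = 75.813.
So 76 more iterations are needed.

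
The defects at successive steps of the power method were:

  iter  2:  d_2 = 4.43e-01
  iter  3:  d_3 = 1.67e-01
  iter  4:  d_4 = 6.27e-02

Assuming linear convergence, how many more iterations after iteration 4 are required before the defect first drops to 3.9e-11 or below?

Rate ρ ≈ d_4/d_3 = 6.27e-02/1.67e-01 = 0.3754.
After j more steps, d_{4+j} ≈ 6.27e-02·ρ^j; need ρ^j ≤ 3.9e-11/6.27e-02 = 6.2201e-10.
j ≥ ln(6.2201e-10)/ln(0.3754) = -21.1981/-0.97976 = 21.636.
So 22 more iterations are needed.

22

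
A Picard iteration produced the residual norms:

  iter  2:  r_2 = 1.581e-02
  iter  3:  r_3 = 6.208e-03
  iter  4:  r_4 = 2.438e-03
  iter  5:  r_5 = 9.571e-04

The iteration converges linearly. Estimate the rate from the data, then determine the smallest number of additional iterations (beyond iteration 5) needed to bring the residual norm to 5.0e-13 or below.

Rate ρ ≈ r_5/r_4 = 9.571e-04/2.438e-03 = 0.3926.
After j more steps, r_{5+j} ≈ 9.571e-04·ρ^j; need ρ^j ≤ 5.0e-13/9.571e-04 = 5.22411e-10.
j ≥ ln(5.22411e-10)/ln(0.3926) = -21.3726/-0.93496 = 22.859.
So 23 more iterations are needed.

23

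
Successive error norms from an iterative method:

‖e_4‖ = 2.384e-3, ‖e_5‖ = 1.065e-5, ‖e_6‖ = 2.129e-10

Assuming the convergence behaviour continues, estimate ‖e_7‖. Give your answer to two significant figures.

First estimate the order: p ≈ ln(‖e_6‖/‖e_5‖) / ln(‖e_5‖/‖e_4‖) = ln(2.129e-10/1.065e-5)/ln(1.065e-5/2.384e-3) = ln(1.99906e-05)/ln(0.00446728) ≈ 1.9997.
Then ‖e_7‖ ≈ ‖e_6‖·(‖e_6‖/‖e_5‖)^p = 2.129e-10·(1.99906e-05)^1.9997 = 2.129e-10·4.00923e-10 ≈ 8.536e-20.

8.5e-20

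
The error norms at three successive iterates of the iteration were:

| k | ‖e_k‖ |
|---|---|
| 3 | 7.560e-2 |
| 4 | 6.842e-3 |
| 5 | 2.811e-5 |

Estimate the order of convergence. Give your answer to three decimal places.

p ≈ ln(‖e_5‖/‖e_4‖) / ln(‖e_4‖/‖e_3‖)
  = ln(2.811e-5/6.842e-3) / ln(6.842e-3/7.560e-2)
  = ln(0.00410845) / ln(0.0905026)
  = -5.494709 / -2.402377 ≈ 2.287197

2.287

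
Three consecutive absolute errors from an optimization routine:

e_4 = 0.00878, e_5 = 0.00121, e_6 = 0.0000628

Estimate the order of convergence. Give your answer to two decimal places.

1.49

p ≈ ln(e_6/e_5) / ln(e_5/e_4)
  = ln(0.0000628/0.00121) / ln(0.00121/0.00878)
  = ln(0.0519008) / ln(0.137813)
  = -2.95842 / -1.98186 ≈ 1.49275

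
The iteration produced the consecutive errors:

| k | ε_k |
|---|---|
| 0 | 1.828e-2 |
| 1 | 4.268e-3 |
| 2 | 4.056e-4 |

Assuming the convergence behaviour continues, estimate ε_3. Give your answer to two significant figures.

First estimate the order: p ≈ ln(ε_2/ε_1) / ln(ε_1/ε_0) = ln(4.056e-4/4.268e-3)/ln(4.268e-3/1.828e-2) = ln(0.0950328)/ln(0.233479) ≈ 1.6179.
Then ε_3 ≈ ε_2·(ε_2/ε_1)^p = 4.056e-4·(0.0950328)^1.6179 = 4.056e-4·0.0221974 ≈ 9.003e-06.

9.0e-6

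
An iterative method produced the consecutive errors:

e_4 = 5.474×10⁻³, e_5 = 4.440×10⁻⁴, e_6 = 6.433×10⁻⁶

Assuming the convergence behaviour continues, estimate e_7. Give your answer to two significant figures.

5.1e-9

First estimate the order: p ≈ ln(e_6/e_5) / ln(e_5/e_4) = ln(6.433×10⁻⁶/4.440×10⁻⁴)/ln(4.440×10⁻⁴/5.474×10⁻³) = ln(0.0144887)/ln(0.0811107) ≈ 1.6857.
Then e_7 ≈ e_6·(e_6/e_5)^p = 6.433×10⁻⁶·(0.0144887)^1.6857 = 6.433×10⁻⁶·0.000794415 ≈ 5.11e-09.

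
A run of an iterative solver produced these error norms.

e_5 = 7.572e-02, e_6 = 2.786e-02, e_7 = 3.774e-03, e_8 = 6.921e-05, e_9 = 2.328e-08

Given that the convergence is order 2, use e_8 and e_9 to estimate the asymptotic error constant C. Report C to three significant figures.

C ≈ e_9 / e_8^2
  = 2.328e-08 / (6.921e-05)^2
  = 2.328e-08 / 4.79002e-09 ≈ 4.8601

4.86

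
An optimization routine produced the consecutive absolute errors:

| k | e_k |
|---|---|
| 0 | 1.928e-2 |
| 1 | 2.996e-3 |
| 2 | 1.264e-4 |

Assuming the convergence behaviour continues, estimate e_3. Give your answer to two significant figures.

First estimate the order: p ≈ ln(e_2/e_1) / ln(e_1/e_0) = ln(1.264e-4/2.996e-3)/ln(2.996e-3/1.928e-2) = ln(0.0421896)/ln(0.155394) ≈ 1.7003.
Then e_3 ≈ e_2·(e_2/e_1)^p = 1.264e-4·(0.0421896)^1.7003 = 1.264e-4·0.0045966 ≈ 5.81e-07.

5.8e-7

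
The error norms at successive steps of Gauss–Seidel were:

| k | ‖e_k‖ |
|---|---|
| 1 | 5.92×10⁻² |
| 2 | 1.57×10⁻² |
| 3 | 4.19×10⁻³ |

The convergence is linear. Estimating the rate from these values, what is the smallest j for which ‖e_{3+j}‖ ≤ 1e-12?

Rate ρ ≈ ‖e_3‖/‖e_2‖ = 4.19×10⁻³/1.57×10⁻² = 0.2669.
After j more steps, ‖e_{3+j}‖ ≈ 4.19×10⁻³·ρ^j; need ρ^j ≤ 1e-12/4.19×10⁻³ = 2.38663e-10.
j ≥ ln(2.38663e-10)/ln(0.2669) = -22.1560/-1.32088 = 16.774.
So 17 more iterations are needed.

17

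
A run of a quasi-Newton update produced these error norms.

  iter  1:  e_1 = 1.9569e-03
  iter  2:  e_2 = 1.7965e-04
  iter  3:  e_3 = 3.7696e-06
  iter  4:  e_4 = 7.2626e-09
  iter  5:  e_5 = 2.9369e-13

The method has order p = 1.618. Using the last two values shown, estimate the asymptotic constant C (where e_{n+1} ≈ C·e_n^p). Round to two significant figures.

4.3

C ≈ e_5 / e_4^1.618
  = 2.9369e-13 / (7.2626e-09)^1.618
  = 2.9369e-13 / 6.78027e-14 ≈ 4.3315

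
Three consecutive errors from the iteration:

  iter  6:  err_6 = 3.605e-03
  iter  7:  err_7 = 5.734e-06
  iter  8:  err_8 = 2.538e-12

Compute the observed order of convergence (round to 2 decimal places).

2.27

p ≈ ln(err_8/err_7) / ln(err_7/err_6)
  = ln(2.538e-12/5.734e-06) / ln(5.734e-06/3.605e-03)
  = ln(4.42623e-07) / ln(0.00159057)
  = -14.63055 / -6.44366 ≈ 2.27053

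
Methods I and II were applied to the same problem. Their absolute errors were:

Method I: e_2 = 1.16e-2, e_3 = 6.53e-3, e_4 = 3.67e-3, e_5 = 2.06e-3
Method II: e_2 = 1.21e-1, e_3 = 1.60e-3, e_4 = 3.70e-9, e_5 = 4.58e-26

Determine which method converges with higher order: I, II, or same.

Method I: p ≈ ln(2.06e-3/3.67e-3)/ln(3.67e-3/6.53e-3) ≈ 1.00.
Method II: p ≈ ln(4.58e-26/3.70e-9)/ln(3.70e-9/1.60e-3) ≈ 3.00.
Method II has the higher order (≈3.0 vs ≈1.0).

II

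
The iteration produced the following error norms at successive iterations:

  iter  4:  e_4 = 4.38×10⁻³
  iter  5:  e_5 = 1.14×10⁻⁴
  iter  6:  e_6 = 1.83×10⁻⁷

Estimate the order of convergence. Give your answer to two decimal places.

p ≈ ln(e_6/e_5) / ln(e_5/e_4)
  = ln(1.83×10⁻⁷/1.14×10⁻⁴) / ln(1.14×10⁻⁴/4.38×10⁻³)
  = ln(0.00160526) / ln(0.0260274)
  = -6.43447 / -3.64861 ≈ 1.76354

1.76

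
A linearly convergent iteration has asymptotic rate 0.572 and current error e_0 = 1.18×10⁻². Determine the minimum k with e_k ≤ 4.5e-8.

After k steps, e_k ≈ 1.18×10⁻²·0.572^k.
Need 0.572^k ≤ 4.5e-8/1.18×10⁻² = 3.81356e-06.
k ≥ ln(3.81356e-06)/ln(0.572) = -12.4769/-0.55862 = 22.335.
Smallest integer k = 23.

23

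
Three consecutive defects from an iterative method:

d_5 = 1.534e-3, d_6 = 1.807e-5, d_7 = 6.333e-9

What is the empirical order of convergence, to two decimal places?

p ≈ ln(d_7/d_6) / ln(d_6/d_5)
  = ln(6.333e-9/1.807e-5) / ln(1.807e-5/1.534e-3)
  = ln(0.00035047) / ln(0.0117797)
  = -7.95624 / -4.44138 ≈ 1.79139

1.79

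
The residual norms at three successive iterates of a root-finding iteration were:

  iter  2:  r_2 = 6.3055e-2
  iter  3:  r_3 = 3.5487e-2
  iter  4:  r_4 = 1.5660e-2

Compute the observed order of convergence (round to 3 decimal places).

p ≈ ln(r_4/r_3) / ln(r_3/r_2)
  = ln(1.5660e-2/3.5487e-2) / ln(3.5487e-2/6.3055e-2)
  = ln(0.441288) / ln(0.562794)
  = -0.818058 / -0.574842 ≈ 1.423101

1.423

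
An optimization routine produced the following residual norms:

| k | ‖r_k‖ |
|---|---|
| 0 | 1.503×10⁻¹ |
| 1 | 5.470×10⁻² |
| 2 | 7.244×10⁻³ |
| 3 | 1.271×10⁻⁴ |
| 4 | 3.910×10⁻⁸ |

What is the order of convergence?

Consecutive ratios: ‖r_4‖/‖r_3‖ = 3.910×10⁻⁸/1.271×10⁻⁴ = 0.000307632, ‖r_3‖/‖r_2‖ = 1.271×10⁻⁴/7.244×10⁻³ = 0.0175456.
p ≈ ln(0.000307632)/ln(0.0175456) = -8.0866/-4.0430 ≈ 2.00.
So the convergence is quadratic (order 2).

2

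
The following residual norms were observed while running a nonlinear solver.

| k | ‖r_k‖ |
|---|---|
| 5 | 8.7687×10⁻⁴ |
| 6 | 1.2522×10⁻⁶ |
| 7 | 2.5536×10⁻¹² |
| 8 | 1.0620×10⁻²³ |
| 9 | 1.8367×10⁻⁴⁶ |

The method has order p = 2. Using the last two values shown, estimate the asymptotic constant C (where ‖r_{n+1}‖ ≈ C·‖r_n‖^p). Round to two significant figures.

1.6

C ≈ ‖r_9‖ / ‖r_8‖^2
  = 1.8367×10⁻⁴⁶ / (1.0620×10⁻²³)^2
  = 1.8367×10⁻⁴⁶ / 1.12784e-46 ≈ 1.6285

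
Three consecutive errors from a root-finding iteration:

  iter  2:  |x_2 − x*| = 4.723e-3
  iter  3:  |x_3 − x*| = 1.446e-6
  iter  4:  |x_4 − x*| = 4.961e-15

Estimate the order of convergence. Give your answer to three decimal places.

p ≈ ln(|x_4 − x*|/|x_3 − x*|) / ln(|x_3 − x*|/|x_2 − x*|)
  = ln(4.961e-15/1.446e-6) / ln(1.446e-6/4.723e-3)
  = ln(3.43084e-09) / ln(0.000306161)
  = -19.490461 / -8.091399 ≈ 2.408788

2.409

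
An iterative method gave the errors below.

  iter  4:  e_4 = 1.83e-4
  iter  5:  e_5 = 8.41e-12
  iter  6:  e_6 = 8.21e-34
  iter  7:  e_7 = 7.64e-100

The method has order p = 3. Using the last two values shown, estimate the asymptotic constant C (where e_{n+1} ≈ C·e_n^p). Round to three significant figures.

1.38

C ≈ e_7 / e_6^3
  = 7.64e-100 / (8.21e-34)^3
  = 7.64e-100 / 5.53388e-100 ≈ 1.3806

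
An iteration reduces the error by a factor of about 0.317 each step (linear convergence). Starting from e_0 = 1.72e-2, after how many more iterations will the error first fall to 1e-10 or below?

17

After k steps, e_k ≈ 1.72e-2·0.317^k.
Need 0.317^k ≤ 1e-10/1.72e-2 = 5.81395e-09.
k ≥ ln(5.81395e-09)/ln(0.317) = -18.9630/-1.14885 = 16.506.
Smallest integer k = 17.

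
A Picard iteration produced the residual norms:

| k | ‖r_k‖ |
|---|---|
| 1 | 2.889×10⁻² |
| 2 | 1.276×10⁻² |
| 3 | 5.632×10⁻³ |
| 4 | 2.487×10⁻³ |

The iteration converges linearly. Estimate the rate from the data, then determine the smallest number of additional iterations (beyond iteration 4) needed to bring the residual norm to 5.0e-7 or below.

Rate ρ ≈ ‖r_4‖/‖r_3‖ = 2.487×10⁻³/5.632×10⁻³ = 0.4416.
After j more steps, ‖r_{4+j}‖ ≈ 2.487×10⁻³·ρ^j; need ρ^j ≤ 5.0e-7/2.487×10⁻³ = 0.000201045.
j ≥ ln(0.000201045)/ln(0.4416) = -8.5120/-0.81735 = 10.414.
So 11 more iterations are needed.

11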